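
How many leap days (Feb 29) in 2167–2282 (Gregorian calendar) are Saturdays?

Leap years in 2167–2282: 28 of them.
Feb 29 weekday advances by 5 (mod 7) from one leap year to the next four years later (or differs when a century non-leap intervenes).
Leap-day weekdays: 2168:Mon 2172:Sat✓ 2176:Thu 2180:Tue 2184:Sun 2188:Fri 2192:Wed 2196:Mon 2204:Wed 2208:Mon 2212:Sat✓ 2216:Thu 2220:Tue 2224:Sun 2228:Fri 2232:Wed 2236:Mon 2240:Sat✓ 2244:Thu 2248:Tue 2252:Sun 2256:Fri 2260:Wed 2264:Mon 2268:Sat✓ 2272:Thu 2276:Tue 2280:Sun
Saturday: 2172, 2212, 2240, 2268 → 4.

4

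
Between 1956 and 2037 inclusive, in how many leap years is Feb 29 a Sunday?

Leap years in 1956–2037: 21 of them.
Feb 29 weekday advances by 5 (mod 7) from one leap year to the next four years later (or differs when a century non-leap intervenes).
Leap-day weekdays: 1956:Wed 1960:Mon 1964:Sat 1968:Thu 1972:Tue 1976:Sun✓ 1980:Fri 1984:Wed 1988:Mon 1992:Sat 1996:Thu 2000:Tue 2004:Sun✓ 2008:Fri 2012:Wed 2016:Mon 2020:Sat 2024:Thu 2028:Tue 2032:Sun✓ 2036:Fri
Sunday: 1976, 2004, 2032 → 3.

3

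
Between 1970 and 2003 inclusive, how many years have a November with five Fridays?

November has 30 days; it has five Fridays when Friday falls among the first (month-length − 28) days — i.e. when November 1 is one of Friday/Thursday.
November 1 by year: 1970:Sun 1971:Mon 1972:Wed 1973:Thu✓ 1974:Fri✓ 1975:Sat 1976:Mon 1977:Tue 1978:Wed 1979:Thu✓ 1980:Sat 1981:Sun 1982:Mon 1983:Tue 1984:Thu✓ …(4 more)… 1989:Wed 1990:Thu✓ 1991:Fri✓ 1992:Sun 1993:Mon 1994:Tue 1995:Wed 1996:Fri✓ 1997:Sat 1998:Sun 1999:Mon 2000:Wed 2001:Thu✓ 2002:Fri✓ 2003:Sat
Years with five Fridays: 1973, 1974, 1979, 1984, 1985, 1990, 1991, 1996, 2001, 2002 → 10.

10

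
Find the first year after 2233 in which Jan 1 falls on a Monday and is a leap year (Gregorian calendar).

Jan 1 advances by 2 weekdays after a leap year and by 1 after a common year.
2233: Jan 1 is Tuesday.
2234: Wednesday
2235: Thursday
2236: Friday (leap)
2237: Sunday
2238: Monday
2239: Tuesday
2240: Wednesday (leap)
2241: Friday
2242: Saturday
2243: Sunday
2244: Monday (leap)
2244 begins on a Monday and is a leap year.

2244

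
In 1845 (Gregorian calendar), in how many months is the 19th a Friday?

2

Check the 19th of each month of 1845: Jan 19: Sun, Feb 19: Wed, Mar 19: Wed, Apr 19: Sat, May 19: Mon, Jun 19: Thu, Jul 19: Sat, Aug 19: Tue, Sep 19: Fri, Oct 19: Sun, Nov 19: Wed, Dec 19: Fri.
Friday occurs in September, December — 2 months.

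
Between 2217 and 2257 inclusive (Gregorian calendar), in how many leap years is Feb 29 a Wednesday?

1

Leap years in 2217–2257: 10 of them.
Feb 29 weekday advances by 5 (mod 7) from one leap year to the next four years later (or differs when a century non-leap intervenes).
Leap-day weekdays: 2220:Tue 2224:Sun 2228:Fri 2232:Wed✓ 2236:Mon 2240:Sat 2244:Thu 2248:Tue 2252:Sun 2256:Fri
Wednesday: 2232 → 1.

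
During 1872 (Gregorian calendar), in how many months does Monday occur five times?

A month of length L has five Mondays iff its first Monday is on day ≤ L−28 (so day 1–3 in a 31-day month, 1–2 in a 30-day month, day 1 in a leap February).
Checking each month of 1872: Jan starts Mon (31d) ✓; Feb starts Thu (29d); Mar starts Fri (31d); Apr starts Mon (30d) ✓; May starts Wed (31d); Jun starts Sat (30d); Jul starts Mon (31d) ✓; Aug starts Thu (31d); Sep starts Sun (30d) ✓; Oct starts Tue (31d); Nov starts Fri (30d); Dec starts Sun (31d) ✓.
Five-Monday months: January, April, July, September, December → 5.

5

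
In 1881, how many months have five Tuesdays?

4

A month of length L has five Tuesdays iff its first Tuesday is on day ≤ L−28 (so day 1–3 in a 31-day month, 1–2 in a 30-day month, day 1 in a leap February).
Checking each month of 1881: Jan starts Sat (31d); Feb starts Tue (28d); Mar starts Tue (31d) ✓; Apr starts Fri (30d); May starts Sun (31d) ✓; Jun starts Wed (30d); Jul starts Fri (31d); Aug starts Mon (31d) ✓; Sep starts Thu (30d); Oct starts Sat (31d); Nov starts Tue (30d) ✓; Dec starts Thu (31d).
Five-Tuesday months: March, May, August, November → 4.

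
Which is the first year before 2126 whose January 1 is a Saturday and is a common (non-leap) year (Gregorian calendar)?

Jan 1 advances by 2 weekdays after a leap year and by 1 after a common year.
2126: Jan 1 is Tuesday.
2125: Monday
2124: Saturday (leap)
2123: Friday
2122: Thursday
2121: Wednesday
2120: Monday (leap)
2119: Sunday
2118: Saturday
2118 begins on a Saturday and is a common year.

2118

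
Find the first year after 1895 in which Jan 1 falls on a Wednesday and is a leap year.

1896

Jan 1 advances by 2 weekdays after a leap year and by 1 after a common year.
1895: Jan 1 is Tuesday.
1896: Wednesday (leap)
1896 begins on a Wednesday and is a leap year.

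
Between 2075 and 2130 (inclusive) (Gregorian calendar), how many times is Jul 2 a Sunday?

8

Track Jul 2's weekday year by year (advancing +1, or +2 across a Feb 29):
  2075: Tue  2076: Thu (+2)  2077: Fri (+1)  2078: Sat (+1)  2079: Sun (+1) ✓
  2080: Tue (+2)  2081: Wed (+1)  2082: Thu (+1)  2083: Fri (+1)  2084: Sun (+2) ✓
  2085: Mon (+1)  2086: Tue (+1)  2087: Wed (+1)  2088: Fri (+2)  … (28 more years) …
  2117: Fri (+1)  2118: Sat (+1)  2119: Sun (+1) ✓  2120: Tue (+2)  2121: Wed (+1)
  2122: Thu (+1)  2123: Fri (+1)  2124: Sun (+2) ✓  2125: Mon (+1)  2126: Tue (+1)
  2127: Wed (+1)  2128: Fri (+2)  2129: Sat (+1)  2130: Sun (+1) ✓
Sunday years: 2079, 2084, 2090, 2102, 2113, 2119, 2124, 2130 — 8 in total.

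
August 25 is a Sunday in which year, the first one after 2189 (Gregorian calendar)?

2193

From one year to the next, a fixed date's weekday advances by 1, or by 2 when a Feb 29 lies between the two dates.
2189: August 25 is Tuesday.
2190: Wednesday (+1)
2191: Thursday (+1)
2192: Saturday (+2)
2193: Sunday (+1)
August 25 falls on a Sunday in 2193.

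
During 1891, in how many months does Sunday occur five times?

4

A month of length L has five Sundays iff its first Sunday is on day ≤ L−28 (so day 1–3 in a 31-day month, 1–2 in a 30-day month, day 1 in a leap February).
Checking each month of 1891: Jan starts Thu (31d); Feb starts Sun (28d); Mar starts Sun (31d) ✓; Apr starts Wed (30d); May starts Fri (31d) ✓; Jun starts Mon (30d); Jul starts Wed (31d); Aug starts Sat (31d) ✓; Sep starts Tue (30d); Oct starts Thu (31d); Nov starts Sun (30d) ✓; Dec starts Tue (31d).
Five-Sunday months: March, May, August, November → 4.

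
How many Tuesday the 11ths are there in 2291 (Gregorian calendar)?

1

Check the 11th of each month of 2291: Jan 11: Sun, Feb 11: Wed, Mar 11: Wed, Apr 11: Sat, May 11: Mon, Jun 11: Thu, Jul 11: Sat, Aug 11: Tue, Sep 11: Fri, Oct 11: Sun, Nov 11: Wed, Dec 11: Fri.
Tuesday occurs in August — 1 month.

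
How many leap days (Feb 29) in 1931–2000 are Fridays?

Leap years in 1931–2000: 18 of them.
Feb 29 weekday advances by 5 (mod 7) from one leap year to the next four years later (or differs when a century non-leap intervenes).
Leap-day weekdays: 1932:Mon 1936:Sat 1940:Thu 1944:Tue 1948:Sun 1952:Fri✓ 1956:Wed 1960:Mon 1964:Sat 1968:Thu 1972:Tue 1976:Sun 1980:Fri✓ 1984:Wed 1988:Mon 1992:Sat 1996:Thu 2000:Tue
Friday: 1952, 1980 → 2.

2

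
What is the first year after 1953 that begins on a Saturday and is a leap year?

Jan 1 advances by 2 weekdays after a leap year and by 1 after a common year.
1953: Jan 1 is Thursday.
1954: Friday
1955: Saturday
1956: Sunday (leap)
1957: Tuesday
1958: Wednesday
1959: Thursday
1960: Friday (leap)
1961: Sunday
1962: Monday
1963: Tuesday
1964: Wednesday (leap)
1965: Friday
1966: Saturday
1967: Sunday
1968: Monday (leap)
1969: Wednesday
1970: Thursday
1971: Friday
1972: Saturday (leap)
1972 begins on a Saturday and is a leap year.

1972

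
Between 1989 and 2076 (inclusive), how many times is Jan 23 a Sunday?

12

Track Jan 23's weekday year by year (advancing +1, or +2 across a Feb 29):
  1989: Mon  1990: Tue (+1)  1991: Wed (+1)  1992: Thu (+1)  1993: Sat (+2)
  1994: Sun (+1) ✓  1995: Mon (+1)  1996: Tue (+1)  1997: Thu (+2)  1998: Fri (+1)
  1999: Sat (+1)  2000: Sun (+1) ✓  2001: Tue (+2)  2002: Wed (+1)  … (60 more years) …
  2063: Tue (+1)  2064: Wed (+1)  2065: Fri (+2)  2066: Sat (+1)  2067: Sun (+1) ✓
  2068: Mon (+1)  2069: Wed (+2)  2070: Thu (+1)  2071: Fri (+1)  2072: Sat (+1)
  2073: Mon (+2)  2074: Tue (+1)  2075: Wed (+1)  2076: Thu (+1)
Sunday years: 1994, 2000, 2005, 2011, 2022, 2028, 2033, 2039, 2050, 2056, 2061, 2067 — 12 in total.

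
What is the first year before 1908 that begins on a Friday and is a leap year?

1904

Jan 1 advances by 2 weekdays after a leap year and by 1 after a common year.
1908: Jan 1 is Wednesday (leap).
1907: Tuesday
1906: Monday
1905: Sunday
1904: Friday (leap)
1904 begins on a Friday and is a leap year.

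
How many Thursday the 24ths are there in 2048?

2

Check the 24th of each month of 2048: Jan 24: Fri, Feb 24: Mon, Mar 24: Tue, Apr 24: Fri, May 24: Sun, Jun 24: Wed, Jul 24: Fri, Aug 24: Mon, Sep 24: Thu, Oct 24: Sat, Nov 24: Tue, Dec 24: Thu.
Thursday occurs in September, December — 2 months.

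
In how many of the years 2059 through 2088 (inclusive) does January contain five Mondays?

12

January has 31 days; it has five Mondays when Monday falls among the first (month-length − 28) days — i.e. when January 1 is one of Monday/Sunday/Saturday.
January 1 by year: 2059:Wed 2060:Thu 2061:Sat✓ 2062:Sun✓ 2063:Mon✓ 2064:Tue 2065:Thu 2066:Fri 2067:Sat✓ 2068:Sun✓ 2069:Tue 2070:Wed 2071:Thu 2072:Fri 2073:Sun✓ 2074:Mon✓ 2075:Tue 2076:Wed 2077:Fri 2078:Sat✓ 2079:Sun✓ 2080:Mon✓ 2081:Wed 2082:Thu 2083:Fri 2084:Sat✓ 2085:Mon✓ 2086:Tue 2087:Wed 2088:Thu
Years with five Mondays: 2061, 2062, 2063, 2067, 2068, 2073, 2074, 2078, 2079, 2080, 2084, 2085 → 12.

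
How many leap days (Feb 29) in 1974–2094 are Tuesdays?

4

Leap years in 1974–2094: 30 of them.
Feb 29 weekday advances by 5 (mod 7) from one leap year to the next four years later (or differs when a century non-leap intervenes).
Leap-day weekdays: 1976:Sun 1980:Fri 1984:Wed 1988:Mon 1992:Sat 1996:Thu 2000:Tue✓ 2004:Sun 2008:Fri 2012:Wed 2016:Mon 2020:Sat 2024:Thu …(4 more)… 2044:Mon 2048:Sat 2052:Thu 2056:Tue✓ 2060:Sun 2064:Fri 2068:Wed 2072:Mon 2076:Sat 2080:Thu 2084:Tue✓ 2088:Sun 2092:Fri
Tuesday: 2000, 2028, 2056, 2084 → 4.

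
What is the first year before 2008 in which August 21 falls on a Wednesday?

From one year to the next, a fixed date's weekday advances by 1, or by 2 when a Feb 29 lies between the two dates.
2008: August 21 is Thursday.
2007: Tuesday (−2)
2006: Monday (−1)
2005: Sunday (−1)
2004: Saturday (−1)
2003: Thursday (−2)
2002: Wednesday (−1)
August 21 falls on a Wednesday in 2002.

2002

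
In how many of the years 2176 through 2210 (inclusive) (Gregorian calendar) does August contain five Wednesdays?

August has 31 days; it has five Wednesdays when Wednesday falls among the first (month-length − 28) days — i.e. when August 1 is one of Wednesday/Tuesday/Monday.
August 1 by year: 2176:Thu 2177:Fri 2178:Sat 2179:Sun 2180:Tue✓ 2181:Wed✓ 2182:Thu 2183:Fri 2184:Sun 2185:Mon✓ 2186:Tue✓ 2187:Wed✓ 2188:Fri 2189:Sat 2190:Sun …(5 more)… 2196:Mon✓ 2197:Tue✓ 2198:Wed✓ 2199:Thu 2200:Fri 2201:Sat 2202:Sun 2203:Mon✓ 2204:Wed✓ 2205:Thu 2206:Fri 2207:Sat 2208:Mon✓ 2209:Tue✓ 2210:Wed✓
Years with five Wednesdays: 2180, 2181, 2185, 2186, 2187, 2191, 2192, 2196, 2197, 2198, 2203, 2204, 2208, 2209, 2210 → 15.

15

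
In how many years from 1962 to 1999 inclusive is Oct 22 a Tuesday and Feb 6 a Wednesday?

4

Check each year's weekday for Oct 22 and Feb 6:
  1962: Mon/Tue  1963: Tue/Wed ✓  1964: Thu/Thu  1965: Fri/Sat  1966: Sat/Sun  1967: Sun/Mon  1968: Tue/Tue  1969: Wed/Thu  1970: Thu/Fri  1971: Fri/Sat  1972: Sun/Sun  1973: Mon/Tue  1974: Tue/Wed ✓  1975: Wed/Thu  …(10 more)…  1986: Wed/Thu  1987: Thu/Fri  1988: Sat/Sat  1989: Sun/Mon  1990: Mon/Tue  1991: Tue/Wed ✓  1992: Thu/Thu  1993: Fri/Sat  1994: Sat/Sun  1995: Sun/Mon  1996: Tue/Tue  1997: Wed/Thu  1998: Thu/Fri  1999: Fri/Sat
Both conditions hold in: 1963, 1974, 1985, 1991 — 4.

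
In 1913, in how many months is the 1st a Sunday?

1

Check the 1st of each month of 1913: Jan 1: Wed, Feb 1: Sat, Mar 1: Sat, Apr 1: Tue, May 1: Thu, Jun 1: Sun, Jul 1: Tue, Aug 1: Fri, Sep 1: Mon, Oct 1: Wed, Nov 1: Sat, Dec 1: Mon.
Sunday occurs in June — 1 month.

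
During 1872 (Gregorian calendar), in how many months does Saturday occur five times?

4

A month of length L has five Saturdays iff its first Saturday is on day ≤ L−28 (so day 1–3 in a 31-day month, 1–2 in a 30-day month, day 1 in a leap February).
Checking each month of 1872: Jan starts Mon (31d); Feb starts Thu (29d); Mar starts Fri (31d) ✓; Apr starts Mon (30d); May starts Wed (31d); Jun starts Sat (30d) ✓; Jul starts Mon (31d); Aug starts Thu (31d) ✓; Sep starts Sun (30d); Oct starts Tue (31d); Nov starts Fri (30d) ✓; Dec starts Sun (31d).
Five-Saturday months: March, June, August, November → 4.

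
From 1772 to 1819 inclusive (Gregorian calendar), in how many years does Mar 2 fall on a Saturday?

7

Track Mar 2's weekday year by year (advancing +1, or +2 across a Feb 29):
  1772: Mon  1773: Tue (+1)  1774: Wed (+1)  1775: Thu (+1)  1776: Sat (+2) ✓
  1777: Sun (+1)  1778: Mon (+1)  1779: Tue (+1)  1780: Thu (+2)  1781: Fri (+1)
  1782: Sat (+1) ✓  1783: Sun (+1)  1784: Tue (+2)  1785: Wed (+1)  … (20 more years) …
  1806: Sun (+1)  1807: Mon (+1)  1808: Wed (+2)  1809: Thu (+1)  1810: Fri (+1)
  1811: Sat (+1) ✓  1812: Mon (+2)  1813: Tue (+1)  1814: Wed (+1)  1815: Thu (+1)
  1816: Sat (+2) ✓  1817: Sun (+1)  1818: Mon (+1)  1819: Tue (+1)
Saturday years: 1776, 1782, 1793, 1799, 1805, 1811, 1816 — 7 in total.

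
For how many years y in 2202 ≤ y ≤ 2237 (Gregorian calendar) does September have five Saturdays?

September has 30 days; it has five Saturdays when Saturday falls among the first (month-length − 28) days — i.e. when September 1 is one of Saturday/Friday.
September 1 by year: 2202:Wed 2203:Thu 2204:Sat✓ 2205:Sun 2206:Mon 2207:Tue 2208:Thu 2209:Fri✓ 2210:Sat✓ 2211:Sun 2212:Tue 2213:Wed 2214:Thu 2215:Fri✓ 2216:Sun …(6 more)… 2223:Mon 2224:Wed 2225:Thu 2226:Fri✓ 2227:Sat✓ 2228:Mon 2229:Tue 2230:Wed 2231:Thu 2232:Sat✓ 2233:Sun 2234:Mon 2235:Tue 2236:Thu 2237:Fri✓
Years with five Saturdays: 2204, 2209, 2210, 2215, 2220, 2221, 2226, 2227, 2232, 2237 → 10.

10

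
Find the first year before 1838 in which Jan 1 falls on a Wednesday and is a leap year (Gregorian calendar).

Jan 1 advances by 2 weekdays after a leap year and by 1 after a common year.
1838: Jan 1 is Monday.
1837: Sunday
1836: Friday (leap)
1835: Thursday
1834: Wednesday
1833: Tuesday
1832: Sunday (leap)
1831: Saturday
1830: Friday
1829: Thursday
1828: Tuesday (leap)
1827: Monday
1826: Sunday
1825: Saturday
1824: Thursday (leap)
1823: Wednesday
1822: Tuesday
1821: Monday
1820: Saturday (leap)
1819: Friday
1818: Thursday
1817: Wednesday
1816: Monday (leap)
1815: Sunday
1814: Saturday
1813: Friday
1812: Wednesday (leap)
1812 begins on a Wednesday and is a leap year.

1812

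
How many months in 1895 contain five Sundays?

A month of length L has five Sundays iff its first Sunday is on day ≤ L−28 (so day 1–3 in a 31-day month, 1–2 in a 30-day month, day 1 in a leap February).
Checking each month of 1895: Jan starts Tue (31d); Feb starts Fri (28d); Mar starts Fri (31d) ✓; Apr starts Mon (30d); May starts Wed (31d); Jun starts Sat (30d) ✓; Jul starts Mon (31d); Aug starts Thu (31d); Sep starts Sun (30d) ✓; Oct starts Tue (31d); Nov starts Fri (30d); Dec starts Sun (31d) ✓.
Five-Sunday months: March, June, September, December → 4.

4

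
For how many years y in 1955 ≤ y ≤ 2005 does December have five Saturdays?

December has 31 days; it has five Saturdays when Saturday falls among the first (month-length − 28) days — i.e. when December 1 is one of Saturday/Friday/Thursday.
December 1 by year: 1955:Thu✓ 1956:Sat✓ 1957:Sun 1958:Mon 1959:Tue 1960:Thu✓ 1961:Fri✓ 1962:Sat✓ 1963:Sun 1964:Tue 1965:Wed 1966:Thu✓ 1967:Fri✓ 1968:Sun 1969:Mon …(21 more)… 1991:Sun 1992:Tue 1993:Wed 1994:Thu✓ 1995:Fri✓ 1996:Sun 1997:Mon 1998:Tue 1999:Wed 2000:Fri✓ 2001:Sat✓ 2002:Sun 2003:Mon 2004:Wed 2005:Thu✓
Years with five Saturdays: 1955, 1956, 1960, 1961, 1962, 1966, 1967, 1972, 1973, 1977, 1978, 1979, 1983, 1984, 1988, 1989, 1990, 1994, 1995, 2000, 2001, 2005 → 22.

22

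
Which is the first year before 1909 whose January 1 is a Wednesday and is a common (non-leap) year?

1902

Jan 1 advances by 2 weekdays after a leap year and by 1 after a common year.
1909: Jan 1 is Friday.
1908: Wednesday (leap)
1907: Tuesday
1906: Monday
1905: Sunday
1904: Friday (leap)
1903: Thursday
1902: Wednesday
1902 begins on a Wednesday and is a common year.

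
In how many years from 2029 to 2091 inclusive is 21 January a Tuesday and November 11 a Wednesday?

2

Check each year's weekday for 21 January and November 11:
  2029: Sun/Sun  2030: Mon/Mon  2031: Tue/Tue  2032: Wed/Thu  2033: Fri/Fri  2034: Sat/Sat  2035: Sun/Sun  2036: Mon/Tue  2037: Wed/Wed  2038: Thu/Thu  2039: Fri/Fri  2040: Sat/Sun  2041: Mon/Mon  2042: Tue/Tue  …(35 more)…  2078: Fri/Fri  2079: Sat/Sat  2080: Sun/Mon  2081: Tue/Tue  2082: Wed/Wed  2083: Thu/Thu  2084: Fri/Sat  2085: Sun/Sun  2086: Mon/Mon  2087: Tue/Tue  2088: Wed/Thu  2089: Fri/Fri  2090: Sat/Sat  2091: Sun/Sun
Both conditions hold in: 2048, 2076 — 2.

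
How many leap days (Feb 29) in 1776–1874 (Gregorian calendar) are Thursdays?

4

Leap years in 1776–1874: 24 of them.
Feb 29 weekday advances by 5 (mod 7) from one leap year to the next four years later (or differs when a century non-leap intervenes).
Leap-day weekdays: 1776:Thu✓ 1780:Tue 1784:Sun 1788:Fri 1792:Wed 1796:Mon 1804:Wed 1808:Mon 1812:Sat 1816:Thu✓ 1820:Tue 1824:Sun 1828:Fri 1832:Wed 1836:Mon 1840:Sat 1844:Thu✓ 1848:Tue 1852:Sun 1856:Fri 1860:Wed 1864:Mon 1868:Sat 1872:Thu✓
Thursday: 1776, 1816, 1844, 1872 → 4.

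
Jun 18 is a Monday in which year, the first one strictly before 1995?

From one year to the next, a fixed date's weekday advances by 1, or by 2 when a Feb 29 lies between the two dates.
1995: June 18 is Sunday.
1994: Saturday (−1)
1993: Friday (−1)
1992: Thursday (−1)
1991: Tuesday (−2)
1990: Monday (−1)
Jun 18 falls on a Monday in 1990.

1990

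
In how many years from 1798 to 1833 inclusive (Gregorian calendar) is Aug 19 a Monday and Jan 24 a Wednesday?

1

Check each year's weekday for Aug 19 and Jan 24:
  1798: Sun/Wed  1799: Mon/Thu  1800: Tue/Fri  1801: Wed/Sat  1802: Thu/Sun  1803: Fri/Mon  1804: Sun/Tue  1805: Mon/Thu  1806: Tue/Fri  1807: Wed/Sat  1808: Fri/Sun  1809: Sat/Tue  1810: Sun/Wed  1811: Mon/Thu  …(8 more)…  1820: Sat/Mon  1821: Sun/Wed  1822: Mon/Thu  1823: Tue/Fri  1824: Thu/Sat  1825: Fri/Mon  1826: Sat/Tue  1827: Sun/Wed  1828: Tue/Thu  1829: Wed/Sat  1830: Thu/Sun  1831: Fri/Mon  1832: Sun/Tue  1833: Mon/Thu
Both conditions hold in: 1816 — 1.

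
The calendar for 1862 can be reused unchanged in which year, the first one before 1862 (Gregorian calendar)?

1851

Two years share a calendar iff Jan 1 falls on the same weekday and both are leap or both are common. 1862: Jan 1 is Wednesday, common year.
1861: Jan 1 Tuesday, common
1860: Jan 1 Sunday, leap
1859: Jan 1 Saturday, common
1858: Jan 1 Friday, common
1857: Jan 1 Thursday, common
1856: Jan 1 Tuesday, leap
1855: Jan 1 Monday, common
1854: Jan 1 Sunday, common
1853: Jan 1 Saturday, common
1852: Jan 1 Thursday, leap
1851: Jan 1 Wednesday, common
1851 matches on both conditions.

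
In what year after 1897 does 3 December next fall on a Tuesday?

From one year to the next, a fixed date's weekday advances by 1, or by 2 when a Feb 29 lies between the two dates.
1897: December 3 is Friday.
1898: Saturday (+1)
1899: Sunday (+1)
1900: Monday (+1)
1901: Tuesday (+1)
3 December falls on a Tuesday in 1901.

1901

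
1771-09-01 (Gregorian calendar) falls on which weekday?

Sunday

January 1, 1771 is a Tuesday.
September 1 is day 244 of the year, i.e. 243 days after Jan 1.
243 mod 7 = 5, so advance 5 weekdays from Tuesday: Sunday.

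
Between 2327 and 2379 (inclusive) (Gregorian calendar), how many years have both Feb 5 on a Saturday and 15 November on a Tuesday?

6

Check each year's weekday for Feb 5 and 15 November:
  2327: Sat/Tue ✓  2328: Sun/Thu  2329: Tue/Fri  2330: Wed/Sat  2331: Thu/Sun  2332: Fri/Tue  2333: Sun/Wed  2334: Mon/Thu  2335: Tue/Fri  2336: Wed/Sun  2337: Fri/Mon  2338: Sat/Tue ✓  2339: Sun/Wed  2340: Mon/Fri  …(25 more)…  2366: Sat/Tue ✓  2367: Sun/Wed  2368: Mon/Fri  2369: Wed/Sat  2370: Thu/Sun  2371: Fri/Mon  2372: Sat/Wed  2373: Mon/Thu  2374: Tue/Fri  2375: Wed/Sat  2376: Thu/Mon  2377: Sat/Tue ✓  2378: Sun/Wed  2379: Mon/Thu
Both conditions hold in: 2327, 2338, 2349, 2355, 2366, 2377 — 6.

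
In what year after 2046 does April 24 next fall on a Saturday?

2049

From one year to the next, a fixed date's weekday advances by 1, or by 2 when a Feb 29 lies between the two dates.
2046: April 24 is Tuesday.
2047: Wednesday (+1)
2048: Friday (+2)
2049: Saturday (+1)
April 24 falls on a Saturday in 2049.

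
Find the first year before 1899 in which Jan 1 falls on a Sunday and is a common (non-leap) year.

1893

Jan 1 advances by 2 weekdays after a leap year and by 1 after a common year.
1899: Jan 1 is Sunday.
1898: Saturday
1897: Friday
1896: Wednesday (leap)
1895: Tuesday
1894: Monday
1893: Sunday
1893 begins on a Sunday and is a common year.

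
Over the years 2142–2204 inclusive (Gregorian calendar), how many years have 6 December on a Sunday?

9

Track 6 December's weekday year by year (advancing +1, or +2 across a Feb 29):
  2142: Thu  2143: Fri (+1)  2144: Sun (+2) ✓  2145: Mon (+1)  2146: Tue (+1)
  2147: Wed (+1)  2148: Fri (+2)  2149: Sat (+1)  2150: Sun (+1) ✓  2151: Mon (+1)
  2152: Wed (+2)  2153: Thu (+1)  2154: Fri (+1)  2155: Sat (+1)  … (35 more years) …
  2191: Tue (+1)  2192: Thu (+2)  2193: Fri (+1)  2194: Sat (+1)  2195: Sun (+1) ✓
  2196: Tue (+2)  2197: Wed (+1)  2198: Thu (+1)  2199: Fri (+1)  2200: Sat (+1)
  2201: Sun (+1) ✓  2202: Mon (+1)  2203: Tue (+1)  2204: Thu (+2)
Sunday years: 2144, 2150, 2161, 2167, 2172, 2178, 2189, 2195, 2201 — 9 in total.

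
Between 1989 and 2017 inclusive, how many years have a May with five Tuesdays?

13

May has 31 days; it has five Tuesdays when Tuesday falls among the first (month-length − 28) days — i.e. when May 1 is one of Tuesday/Monday/Sunday.
May 1 by year: 1989:Mon✓ 1990:Tue✓ 1991:Wed 1992:Fri 1993:Sat 1994:Sun✓ 1995:Mon✓ 1996:Wed 1997:Thu 1998:Fri 1999:Sat 2000:Mon✓ 2001:Tue✓ 2002:Wed 2003:Thu 2004:Sat 2005:Sun✓ 2006:Mon✓ 2007:Tue✓ 2008:Thu 2009:Fri 2010:Sat 2011:Sun✓ 2012:Tue✓ 2013:Wed 2014:Thu 2015:Fri 2016:Sun✓ 2017:Mon✓
Years with five Tuesdays: 1989, 1990, 1994, 1995, 2000, 2001, 2005, 2006, 2007, 2011, 2012, 2016, 2017 → 13.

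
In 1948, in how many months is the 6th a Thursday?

Check the 6th of each month of 1948: Jan 6: Tue, Feb 6: Fri, Mar 6: Sat, Apr 6: Tue, May 6: Thu, Jun 6: Sun, Jul 6: Tue, Aug 6: Fri, Sep 6: Mon, Oct 6: Wed, Nov 6: Sat, Dec 6: Mon.
Thursday occurs in May — 1 month.

1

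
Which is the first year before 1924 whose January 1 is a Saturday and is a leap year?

Jan 1 advances by 2 weekdays after a leap year and by 1 after a common year.
1924: Jan 1 is Tuesday (leap).
1923: Monday
1922: Sunday
1921: Saturday
1920: Thursday (leap)
1919: Wednesday
1918: Tuesday
1917: Monday
1916: Saturday (leap)
1916 begins on a Saturday and is a leap year.

1916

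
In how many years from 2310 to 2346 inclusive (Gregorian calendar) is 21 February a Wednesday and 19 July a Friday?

2

Check each year's weekday for 21 February and 19 July:
  2310: Mon/Tue  2311: Tue/Wed  2312: Wed/Fri ✓  2313: Fri/Sat  2314: Sat/Sun  2315: Sun/Mon  2316: Mon/Wed  2317: Wed/Thu  2318: Thu/Fri  2319: Fri/Sat  2320: Sat/Mon  2321: Mon/Tue  2322: Tue/Wed  2323: Wed/Thu  …(9 more)…  2333: Tue/Wed  2334: Wed/Thu  2335: Thu/Fri  2336: Fri/Sun  2337: Sun/Mon  2338: Mon/Tue  2339: Tue/Wed  2340: Wed/Fri ✓  2341: Fri/Sat  2342: Sat/Sun  2343: Sun/Mon  2344: Mon/Wed  2345: Wed/Thu  2346: Thu/Fri
Both conditions hold in: 2312, 2340 — 2.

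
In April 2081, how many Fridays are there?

4

April 2081 has 30 days and begins on Tuesday.
The first Friday is April 4.
Fridays fall on 4, 11, 18, 25 — that's 4.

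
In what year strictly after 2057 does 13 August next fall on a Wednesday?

From one year to the next, a fixed date's weekday advances by 1, or by 2 when a Feb 29 lies between the two dates.
2057: August 13 is Monday.
2058: Tuesday (+1)
2059: Wednesday (+1)
13 August falls on a Wednesday in 2059.

2059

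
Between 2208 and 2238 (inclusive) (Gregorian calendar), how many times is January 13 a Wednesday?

Track January 13's weekday year by year (advancing +1, or +2 across a Feb 29):
  2208: Wed ✓  2209: Fri (+2)  2210: Sat (+1)  2211: Sun (+1)  2212: Mon (+1)
  2213: Wed (+2) ✓  2214: Thu (+1)  2215: Fri (+1)  2216: Sat (+1)  2217: Mon (+2)
  2218: Tue (+1)  2219: Wed (+1) ✓  2220: Thu (+1)  2221: Sat (+2)  … (3 more years) …
  2225: Thu (+2)  2226: Fri (+1)  2227: Sat (+1)  2228: Sun (+1)  2229: Tue (+2)
  2230: Wed (+1) ✓  2231: Thu (+1)  2232: Fri (+1)  2233: Sun (+2)  2234: Mon (+1)
  2235: Tue (+1)  2236: Wed (+1) ✓  2237: Fri (+2)  2238: Sat (+1)
Wednesday years: 2208, 2213, 2219, 2230, 2236 — 5 in total.

5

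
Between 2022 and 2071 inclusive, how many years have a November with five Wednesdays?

14

November has 30 days; it has five Wednesdays when Wednesday falls among the first (month-length − 28) days — i.e. when November 1 is one of Wednesday/Tuesday.
November 1 by year: 2022:Tue✓ 2023:Wed✓ 2024:Fri 2025:Sat 2026:Sun 2027:Mon 2028:Wed✓ 2029:Thu 2030:Fri 2031:Sat 2032:Mon 2033:Tue✓ 2034:Wed✓ 2035:Thu 2036:Sat …(20 more)… 2057:Thu 2058:Fri 2059:Sat 2060:Mon 2061:Tue✓ 2062:Wed✓ 2063:Thu 2064:Sat 2065:Sun 2066:Mon 2067:Tue✓ 2068:Thu 2069:Fri 2070:Sat 2071:Sun
Years with five Wednesdays: 2022, 2023, 2028, 2033, 2034, 2039, 2044, 2045, 2050, 2051, 2056, 2061, 2062, 2067 → 14.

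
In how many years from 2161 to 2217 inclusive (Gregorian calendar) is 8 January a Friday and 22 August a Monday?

3

Check each year's weekday for 8 January and 22 August:
  2161: Thu/Sat  2162: Fri/Sun  2163: Sat/Mon  2164: Sun/Wed  2165: Tue/Thu  2166: Wed/Fri  2167: Thu/Sat  2168: Fri/Mon ✓  2169: Sun/Tue  2170: Mon/Wed  2171: Tue/Thu  2172: Wed/Sat  2173: Fri/Sun  2174: Sat/Mon  …(29 more)…  2204: Sun/Wed  2205: Tue/Thu  2206: Wed/Fri  2207: Thu/Sat  2208: Fri/Mon ✓  2209: Sun/Tue  2210: Mon/Wed  2211: Tue/Thu  2212: Wed/Sat  2213: Fri/Sun  2214: Sat/Mon  2215: Sun/Tue  2216: Mon/Thu  2217: Wed/Fri
Both conditions hold in: 2168, 2196, 2208 — 3.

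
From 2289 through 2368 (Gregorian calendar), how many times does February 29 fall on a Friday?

2

Leap years in 2289–2368: 19 of them.
Feb 29 weekday advances by 5 (mod 7) from one leap year to the next four years later (or differs when a century non-leap intervenes).
Leap-day weekdays: 2292:Mon 2296:Sat 2304:Mon 2308:Sat 2312:Thu 2316:Tue 2320:Sun 2324:Fri✓ 2328:Wed 2332:Mon 2336:Sat 2340:Thu 2344:Tue 2348:Sun 2352:Fri✓ 2356:Wed 2360:Mon 2364:Sat 2368:Thu
Friday: 2324, 2352 → 2.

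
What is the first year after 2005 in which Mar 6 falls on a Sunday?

From one year to the next, a fixed date's weekday advances by 1, or by 2 when a Feb 29 lies between the two dates.
2005: March 6 is Sunday.
2006: Monday (+1)
2007: Tuesday (+1)
2008: Thursday (+2)
2009: Friday (+1)
2010: Saturday (+1)
2011: Sunday (+1)
Mar 6 falls on a Sunday in 2011.

2011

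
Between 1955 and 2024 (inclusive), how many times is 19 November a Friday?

Track 19 November's weekday year by year (advancing +1, or +2 across a Feb 29):
  1955: Sat  1956: Mon (+2)  1957: Tue (+1)  1958: Wed (+1)  1959: Thu (+1)
  1960: Sat (+2)  1961: Sun (+1)  1962: Mon (+1)  1963: Tue (+1)  1964: Thu (+2)
  1965: Fri (+1) ✓  1966: Sat (+1)  1967: Sun (+1)  1968: Tue (+2)  … (42 more years) …
  2011: Sat (+1)  2012: Mon (+2)  2013: Tue (+1)  2014: Wed (+1)  2015: Thu (+1)
  2016: Sat (+2)  2017: Sun (+1)  2018: Mon (+1)  2019: Tue (+1)  2020: Thu (+2)
  2021: Fri (+1) ✓  2022: Sat (+1)  2023: Sun (+1)  2024: Tue (+2)
Friday years: 1965, 1971, 1976, 1982, 1993, 1999, 2004, 2010, 2021 — 9 in total.

9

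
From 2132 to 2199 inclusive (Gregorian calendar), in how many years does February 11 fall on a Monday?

11

Track February 11's weekday year by year (advancing +1, or +2 across a Feb 29):
  2132: Mon ✓  2133: Wed (+2)  2134: Thu (+1)  2135: Fri (+1)  2136: Sat (+1)
  2137: Mon (+2) ✓  2138: Tue (+1)  2139: Wed (+1)  2140: Thu (+1)  2141: Sat (+2)
  2142: Sun (+1)  2143: Mon (+1) ✓  2144: Tue (+1)  2145: Thu (+2)  … (40 more years) …
  2186: Sat (+1)  2187: Sun (+1)  2188: Mon (+1) ✓  2189: Wed (+2)  2190: Thu (+1)
  2191: Fri (+1)  2192: Sat (+1)  2193: Mon (+2) ✓  2194: Tue (+1)  2195: Wed (+1)
  2196: Thu (+1)  2197: Sat (+2)  2198: Sun (+1)  2199: Mon (+1) ✓
Monday years: 2132, 2137, 2143, 2154, 2160, 2165, 2171, 2182, 2188, 2193, 2199 — 11 in total.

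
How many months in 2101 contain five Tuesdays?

A month of length L has five Tuesdays iff its first Tuesday is on day ≤ L−28 (so day 1–3 in a 31-day month, 1–2 in a 30-day month, day 1 in a leap February).
Checking each month of 2101: Jan starts Sat (31d); Feb starts Tue (28d); Mar starts Tue (31d) ✓; Apr starts Fri (30d); May starts Sun (31d) ✓; Jun starts Wed (30d); Jul starts Fri (31d); Aug starts Mon (31d) ✓; Sep starts Thu (30d); Oct starts Sat (31d); Nov starts Tue (30d) ✓; Dec starts Thu (31d).
Five-Tuesday months: March, May, August, November → 4.

4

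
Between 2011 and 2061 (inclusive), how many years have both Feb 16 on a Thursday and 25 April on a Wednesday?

2

Check each year's weekday for Feb 16 and 25 April:
  2011: Wed/Mon  2012: Thu/Wed ✓  2013: Sat/Thu  2014: Sun/Fri  2015: Mon/Sat  2016: Tue/Mon  2017: Thu/Tue  2018: Fri/Wed  2019: Sat/Thu  2020: Sun/Sat  2021: Tue/Sun  2022: Wed/Mon  2023: Thu/Tue  2024: Fri/Thu  …(23 more)…  2048: Sun/Sat  2049: Tue/Sun  2050: Wed/Mon  2051: Thu/Tue  2052: Fri/Thu  2053: Sun/Fri  2054: Mon/Sat  2055: Tue/Sun  2056: Wed/Tue  2057: Fri/Wed  2058: Sat/Thu  2059: Sun/Fri  2060: Mon/Sun  2061: Wed/Mon
Both conditions hold in: 2012, 2040 — 2.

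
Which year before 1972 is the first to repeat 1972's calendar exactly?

Two years share a calendar iff Jan 1 falls on the same weekday and both are leap or both are common. 1972: Jan 1 is Saturday, leap year.
1971: Jan 1 Friday, common
1970: Jan 1 Thursday, common
1969: Jan 1 Wednesday, common
1968: Jan 1 Monday, leap
1967: Jan 1 Sunday, common
1966: Jan 1 Saturday, common
1965: Jan 1 Friday, common
1964: Jan 1 Wednesday, leap
1963: Jan 1 Tuesday, common
1962: Jan 1 Monday, common
1961: Jan 1 Sunday, common
1960: Jan 1 Friday, leap
1959: Jan 1 Thursday, common
1958: Jan 1 Wednesday, common
1957: Jan 1 Tuesday, common
1956: Jan 1 Sunday, leap
1955: Jan 1 Saturday, common
1954: Jan 1 Friday, common
1953: Jan 1 Thursday, common
1952: Jan 1 Tuesday, leap
1951: Jan 1 Monday, common
1950: Jan 1 Sunday, common
1949: Jan 1 Saturday, common
1948: Jan 1 Thursday, leap
1947: Jan 1 Wednesday, common
1946: Jan 1 Tuesday, common
1945: Jan 1 Monday, common
1944: Jan 1 Saturday, leap
1944 matches on both conditions.

1944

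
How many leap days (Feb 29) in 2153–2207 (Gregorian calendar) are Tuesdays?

Leap years in 2153–2207: 12 of them.
Feb 29 weekday advances by 5 (mod 7) from one leap year to the next four years later (or differs when a century non-leap intervenes).
Leap-day weekdays: 2156:Sun 2160:Fri 2164:Wed 2168:Mon 2172:Sat 2176:Thu 2180:Tue✓ 2184:Sun 2188:Fri 2192:Wed 2196:Mon 2204:Wed
Tuesday: 2180 → 1.

1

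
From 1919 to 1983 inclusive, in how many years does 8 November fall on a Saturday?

Track 8 November's weekday year by year (advancing +1, or +2 across a Feb 29):
  1919: Sat ✓  1920: Mon (+2)  1921: Tue (+1)  1922: Wed (+1)  1923: Thu (+1)
  1924: Sat (+2) ✓  1925: Sun (+1)  1926: Mon (+1)  1927: Tue (+1)  1928: Thu (+2)
  1929: Fri (+1)  1930: Sat (+1) ✓  1931: Sun (+1)  1932: Tue (+2)  … (37 more years) …
  1970: Sun (+1)  1971: Mon (+1)  1972: Wed (+2)  1973: Thu (+1)  1974: Fri (+1)
  1975: Sat (+1) ✓  1976: Mon (+2)  1977: Tue (+1)  1978: Wed (+1)  1979: Thu (+1)
  1980: Sat (+2) ✓  1981: Sun (+1)  1982: Mon (+1)  1983: Tue (+1)
Saturday years: 1919, 1924, 1930, 1941, 1947, 1952, 1958, 1969, 1975, 1980 — 10 in total.

10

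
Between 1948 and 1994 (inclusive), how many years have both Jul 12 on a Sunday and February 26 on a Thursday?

Check each year's weekday for Jul 12 and February 26:
  1948: Mon/Thu  1949: Tue/Sat  1950: Wed/Sun  1951: Thu/Mon  1952: Sat/Tue  1953: Sun/Thu ✓  1954: Mon/Fri  1955: Tue/Sat  1956: Thu/Sun  1957: Fri/Tue  1958: Sat/Wed  1959: Sun/Thu ✓  1960: Tue/Fri  1961: Wed/Sun  …(19 more)…  1981: Sun/Thu ✓  1982: Mon/Fri  1983: Tue/Sat  1984: Thu/Sun  1985: Fri/Tue  1986: Sat/Wed  1987: Sun/Thu ✓  1988: Tue/Fri  1989: Wed/Sun  1990: Thu/Mon  1991: Fri/Tue  1992: Sun/Wed  1993: Mon/Fri  1994: Tue/Sat
Both conditions hold in: 1953, 1959, 1970, 1981, 1987 — 5.

5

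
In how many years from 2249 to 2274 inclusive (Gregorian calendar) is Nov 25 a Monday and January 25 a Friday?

3

Check each year's weekday for Nov 25 and January 25:
  2249: Sun/Thu  2250: Mon/Fri ✓  2251: Tue/Sat  2252: Thu/Sun  2253: Fri/Tue  2254: Sat/Wed  2255: Sun/Thu  2256: Tue/Fri  2257: Wed/Sun  2258: Thu/Mon  2259: Fri/Tue  2260: Sun/Wed  2261: Mon/Fri ✓  2262: Tue/Sat  2263: Wed/Sun  2264: Fri/Mon  2265: Sat/Wed  2266: Sun/Thu  2267: Mon/Fri ✓  2268: Wed/Sat  2269: Thu/Mon  2270: Fri/Tue  2271: Sat/Wed  2272: Mon/Thu  2273: Tue/Sat  2274: Wed/Sun
Both conditions hold in: 2250, 2261, 2267 — 3.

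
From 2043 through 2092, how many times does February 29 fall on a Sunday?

2

Leap years in 2043–2092: 13 of them.
Feb 29 weekday advances by 5 (mod 7) from one leap year to the next four years later (or differs when a century non-leap intervenes).
Leap-day weekdays: 2044:Mon 2048:Sat 2052:Thu 2056:Tue 2060:Sun✓ 2064:Fri 2068:Wed 2072:Mon 2076:Sat 2080:Thu 2084:Tue 2088:Sun✓ 2092:Fri
Sunday: 2060, 2088 → 2.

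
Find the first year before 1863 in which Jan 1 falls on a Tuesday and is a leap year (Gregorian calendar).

Jan 1 advances by 2 weekdays after a leap year and by 1 after a common year.
1863: Jan 1 is Thursday.
1862: Wednesday
1861: Tuesday
1860: Sunday (leap)
1859: Saturday
1858: Friday
1857: Thursday
1856: Tuesday (leap)
1856 begins on a Tuesday and is a leap year.

1856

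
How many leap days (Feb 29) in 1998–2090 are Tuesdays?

4

Leap years in 1998–2090: 23 of them.
Feb 29 weekday advances by 5 (mod 7) from one leap year to the next four years later (or differs when a century non-leap intervenes).
Leap-day weekdays: 2000:Tue✓ 2004:Sun 2008:Fri 2012:Wed 2016:Mon 2020:Sat 2024:Thu 2028:Tue✓ 2032:Sun 2036:Fri 2040:Wed 2044:Mon 2048:Sat 2052:Thu 2056:Tue✓ 2060:Sun 2064:Fri 2068:Wed 2072:Mon 2076:Sat 2080:Thu 2084:Tue✓ 2088:Sun
Tuesday: 2000, 2028, 2056, 2084 → 4.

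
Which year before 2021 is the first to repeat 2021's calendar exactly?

2010

Two years share a calendar iff Jan 1 falls on the same weekday and both are leap or both are common. 2021: Jan 1 is Friday, common year.
2020: Jan 1 Wednesday, leap
2019: Jan 1 Tuesday, common
2018: Jan 1 Monday, common
2017: Jan 1 Sunday, common
2016: Jan 1 Friday, leap
2015: Jan 1 Thursday, common
2014: Jan 1 Wednesday, common
2013: Jan 1 Tuesday, common
2012: Jan 1 Sunday, leap
2011: Jan 1 Saturday, common
2010: Jan 1 Friday, common
2010 matches on both conditions.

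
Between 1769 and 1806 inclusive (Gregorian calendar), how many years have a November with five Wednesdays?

10

November has 30 days; it has five Wednesdays when Wednesday falls among the first (month-length − 28) days — i.e. when November 1 is one of Wednesday/Tuesday.
November 1 by year: 1769:Wed✓ 1770:Thu 1771:Fri 1772:Sun 1773:Mon 1774:Tue✓ 1775:Wed✓ 1776:Fri 1777:Sat 1778:Sun 1779:Mon 1780:Wed✓ 1781:Thu 1782:Fri 1783:Sat …(8 more)… 1792:Thu 1793:Fri 1794:Sat 1795:Sun 1796:Tue✓ 1797:Wed✓ 1798:Thu 1799:Fri 1800:Sat 1801:Sun 1802:Mon 1803:Tue✓ 1804:Thu 1805:Fri 1806:Sat
Years with five Wednesdays: 1769, 1774, 1775, 1780, 1785, 1786, 1791, 1796, 1797, 1803 → 10.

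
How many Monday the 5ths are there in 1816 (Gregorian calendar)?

2

Check the 5th of each month of 1816: Jan 5: Fri, Feb 5: Mon, Mar 5: Tue, Apr 5: Fri, May 5: Sun, Jun 5: Wed, Jul 5: Fri, Aug 5: Mon, Sep 5: Thu, Oct 5: Sat, Nov 5: Tue, Dec 5: Thu.
Monday occurs in February, August — 2 months.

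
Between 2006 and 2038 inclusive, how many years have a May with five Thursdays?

14

May has 31 days; it has five Thursdays when Thursday falls among the first (month-length − 28) days — i.e. when May 1 is one of Thursday/Wednesday/Tuesday.
May 1 by year: 2006:Mon 2007:Tue✓ 2008:Thu✓ 2009:Fri 2010:Sat 2011:Sun 2012:Tue✓ 2013:Wed✓ 2014:Thu✓ 2015:Fri 2016:Sun 2017:Mon 2018:Tue✓ 2019:Wed✓ 2020:Fri …(3 more)… 2024:Wed✓ 2025:Thu✓ 2026:Fri 2027:Sat 2028:Mon 2029:Tue✓ 2030:Wed✓ 2031:Thu✓ 2032:Sat 2033:Sun 2034:Mon 2035:Tue✓ 2036:Thu✓ 2037:Fri 2038:Sat
Years with five Thursdays: 2007, 2008, 2012, 2013, 2014, 2018, 2019, 2024, 2025, 2029, 2030, 2031, 2035, 2036 → 14.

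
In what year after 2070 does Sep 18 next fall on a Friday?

From one year to the next, a fixed date's weekday advances by 1, or by 2 when a Feb 29 lies between the two dates.
2070: September 18 is Thursday.
2071: Friday (+1)
Sep 18 falls on a Friday in 2071.

2071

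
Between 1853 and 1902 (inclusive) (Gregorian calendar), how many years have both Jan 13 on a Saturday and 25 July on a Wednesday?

6

Check each year's weekday for Jan 13 and 25 July:
  1853: Thu/Mon  1854: Fri/Tue  1855: Sat/Wed ✓  1856: Sun/Fri  1857: Tue/Sat  1858: Wed/Sun  1859: Thu/Mon  1860: Fri/Wed  1861: Sun/Thu  1862: Mon/Fri  1863: Tue/Sat  1864: Wed/Mon  1865: Fri/Tue  1866: Sat/Wed ✓  …(22 more)…  1889: Sun/Thu  1890: Mon/Fri  1891: Tue/Sat  1892: Wed/Mon  1893: Fri/Tue  1894: Sat/Wed ✓  1895: Sun/Thu  1896: Mon/Sat  1897: Wed/Sun  1898: Thu/Mon  1899: Fri/Tue  1900: Sat/Wed ✓  1901: Sun/Thu  1902: Mon/Fri
Both conditions hold in: 1855, 1866, 1877, 1883, 1894, 1900 — 6.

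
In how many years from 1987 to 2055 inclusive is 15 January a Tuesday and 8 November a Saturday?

2

Check each year's weekday for 15 January and 8 November:
  1987: Thu/Sun  1988: Fri/Tue  1989: Sun/Wed  1990: Mon/Thu  1991: Tue/Fri  1992: Wed/Sun  1993: Fri/Mon  1994: Sat/Tue  1995: Sun/Wed  1996: Mon/Fri  1997: Wed/Sat  1998: Thu/Sun  1999: Fri/Mon  2000: Sat/Wed  …(41 more)…  2042: Wed/Sat  2043: Thu/Sun  2044: Fri/Tue  2045: Sun/Wed  2046: Mon/Thu  2047: Tue/Fri  2048: Wed/Sun  2049: Fri/Mon  2050: Sat/Tue  2051: Sun/Wed  2052: Mon/Fri  2053: Wed/Sat  2054: Thu/Sun  2055: Fri/Mon
Both conditions hold in: 2008, 2036 — 2.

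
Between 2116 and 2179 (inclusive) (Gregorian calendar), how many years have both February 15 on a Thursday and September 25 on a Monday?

0

Check each year's weekday for February 15 and September 25:
  2116: Sat/Fri  2117: Mon/Sat  2118: Tue/Sun  2119: Wed/Mon  2120: Thu/Wed  2121: Sat/Thu  2122: Sun/Fri  2123: Mon/Sat  2124: Tue/Mon  2125: Thu/Tue  2126: Fri/Wed  2127: Sat/Thu  2128: Sun/Sat  2129: Tue/Sun  …(36 more)…  2166: Sat/Thu  2167: Sun/Fri  2168: Mon/Sun  2169: Wed/Mon  2170: Thu/Tue  2171: Fri/Wed  2172: Sat/Fri  2173: Mon/Sat  2174: Tue/Sun  2175: Wed/Mon  2176: Thu/Wed  2177: Sat/Thu  2178: Sun/Fri  2179: Mon/Sat
Both conditions hold in: no year — 0.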